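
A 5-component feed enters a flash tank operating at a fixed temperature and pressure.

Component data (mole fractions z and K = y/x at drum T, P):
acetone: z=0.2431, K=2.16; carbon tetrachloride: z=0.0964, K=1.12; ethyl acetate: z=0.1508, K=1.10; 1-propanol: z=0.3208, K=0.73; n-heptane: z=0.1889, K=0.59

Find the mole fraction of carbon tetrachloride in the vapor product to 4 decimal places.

y_carbon tetrachloride = 0.1015

Rachford–Rice: g(β) = Σ zᵢ(Kᵢ−1)/(1+β(Kᵢ−1)) = 0.
g(0) = ΣzᵢKᵢ − 1 = 0.1446 and g(1) = 1 − Σzᵢ/Kᵢ = -0.0953, so a root lies in (0, 1).
Newton–Raphson from β = 0.69:
  β = 0.6900: g = -0.03303, g' = -0.2005 → β = 0.5253
  β = 0.5253: g = 0.00080, g' = -0.2122 → β = 0.5290
Converged at β = 0.5290.
Compositions from xᵢ = zᵢ/(1+β(Kᵢ−1)), yᵢ = Kᵢxᵢ:
  acetone: x = 0.1506, y = 0.3254
  carbon tetrachloride: x = 0.0906, y = 0.1015
  ethyl acetate: x = 0.1432, y = 0.1575
  1-propanol: x = 0.3743, y = 0.2732
  n-heptane: x = 0.2412, y = 0.1423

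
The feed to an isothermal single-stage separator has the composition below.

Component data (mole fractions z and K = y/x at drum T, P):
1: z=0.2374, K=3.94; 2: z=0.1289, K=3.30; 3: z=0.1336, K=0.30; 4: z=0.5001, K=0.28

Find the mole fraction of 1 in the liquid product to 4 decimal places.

x_1 = 0.1308

Let ψ = V/F and solve Σ zᵢ(Kᵢ−1)/(1+ψ(Kᵢ−1)) = 0.
Feasibility: ΣzᵢKᵢ = 1.5408, Σzᵢ/Kᵢ = 2.3307 — both > 1, two phases present.
Iterate (Newton) starting at ψ = 0.32:
  ψ = 0.3200: g = -0.05798, g' = -1.3175 → ψ = 0.2760
  ψ = 0.2760: g = 0.00138, g' = -1.3849 → ψ = 0.2770
Converged at ψ = 0.2770.
Compositions from xᵢ = zᵢ/(1+ψ(Kᵢ−1)), yᵢ = Kᵢxᵢ:
  1: x = 0.1308, y = 0.5155
  2: x = 0.0787, y = 0.2598
  3: x = 0.1657, y = 0.0497
  4: x = 0.6247, y = 0.1749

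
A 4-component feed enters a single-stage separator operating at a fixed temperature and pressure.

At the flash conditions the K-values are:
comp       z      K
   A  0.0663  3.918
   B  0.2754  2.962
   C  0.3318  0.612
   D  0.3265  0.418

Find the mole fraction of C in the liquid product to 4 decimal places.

Rachford–Rice: g(β) = Σ zᵢ(Kᵢ−1)/(1+β(Kᵢ−1)) = 0.
Check two-phase: ΣzᵢKᵢ = 1.4150 > 1 and Σzᵢ/Kᵢ = 1.4332 > 1, so g(0) = 0.4150 > 0 and g(1) = -0.4332 < 0.
Newton iteration, β⁰ = 0.36:
  β = 0.3600: g = 0.02099, g' = -0.7429 → β = 0.3883
  β = 0.3883: g = 0.00034, g' = -0.7195 → β = 0.3887
Converged at β = 0.3887.
Compositions from xᵢ = zᵢ/(1+β(Kᵢ−1)), yᵢ = Kᵢxᵢ:
  A: x = 0.0311, y = 0.1217
  B: x = 0.1562, y = 0.4628
  C: x = 0.3907, y = 0.2391
  D: x = 0.4220, y = 0.1764

x_C = 0.3907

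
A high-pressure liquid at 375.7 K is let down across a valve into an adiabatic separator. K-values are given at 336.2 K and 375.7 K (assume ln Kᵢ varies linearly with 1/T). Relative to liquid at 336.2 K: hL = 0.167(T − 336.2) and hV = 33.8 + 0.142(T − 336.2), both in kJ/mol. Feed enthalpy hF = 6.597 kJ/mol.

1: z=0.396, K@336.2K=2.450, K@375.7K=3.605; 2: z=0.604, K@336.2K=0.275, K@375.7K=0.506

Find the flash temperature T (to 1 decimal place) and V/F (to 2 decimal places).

T = 340.4 K, V/F = 0.18

Adiabatic flash: solve Rachford–Rice at each trial T, then check hF = ψ·hV(T) + (1−ψ)·hL(T).
  T = 336.2 K: K = (2.450, 0.275), RR gives ψ = 0.130, H_out = 4.382 kJ/mol
  T = 375.7 K: K = (3.605, 0.506), RR gives ψ = 0.570, H_out = 25.292 kJ/mol
  T = 355.9 K: K = (3.002, 0.379), RR gives ψ = 0.336, H_out = 14.486 kJ/mol
  T = 346.0 K: K = (2.719, 0.324), RR gives ψ = 0.234, H_out = 9.503 kJ/mol
  T = 341.1 K: K = (2.583, 0.299), RR gives ψ = 0.183, H_out = 6.988 kJ/mol
  T = 338.6 K: K = (2.515, 0.287), RR gives ψ = 0.156, H_out = 5.673 kJ/mol
  T = 339.9 K: K = (2.550, 0.293), RR gives ψ = 0.170, H_out = 6.360 kJ/mol
Linear interpolation between T = 339.9 (H_out = 6.360) and T = 341.1 (H_out = 6.988) on hF = 6.597 gives T ≈ 340.4 K, at which ψ = 0.18.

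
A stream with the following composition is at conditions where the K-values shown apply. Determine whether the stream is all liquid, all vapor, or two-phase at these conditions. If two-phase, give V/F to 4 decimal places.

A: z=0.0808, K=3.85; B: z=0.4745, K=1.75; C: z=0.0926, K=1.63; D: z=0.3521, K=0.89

ΣzᵢKᵢ = 1.6058; Σzᵢ/Kᵢ = 0.7446.
Since Σzᵢ/Kᵢ < 1 the mixture is above its dew point — single vapor phase.

all vapor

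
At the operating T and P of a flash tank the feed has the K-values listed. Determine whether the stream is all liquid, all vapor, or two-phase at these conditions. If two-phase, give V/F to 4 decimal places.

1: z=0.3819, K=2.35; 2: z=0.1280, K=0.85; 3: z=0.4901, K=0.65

ΣzᵢKᵢ = 1.3248; Σzᵢ/Kᵢ = 1.0671.
Both exceed 1, so a two-phase solution exists.
Let ψ = V/F and solve Σ zᵢ(Kᵢ−1)/(1+ψ(Kᵢ−1)) = 0.
Iterate (Newton) starting at ψ = 0.48:
  ψ = 0.4800: g = 0.08598, g' = -0.3463 → ψ = 0.7283
  ψ = 0.7283: g = 0.00821, g' = -0.2887 → ψ = 0.7567
  ψ = 0.7567: g = 0.00005, g' = -0.2851 → ψ = 0.7569
Converged at ψ = 0.7569.

two-phase, V/F = 0.7569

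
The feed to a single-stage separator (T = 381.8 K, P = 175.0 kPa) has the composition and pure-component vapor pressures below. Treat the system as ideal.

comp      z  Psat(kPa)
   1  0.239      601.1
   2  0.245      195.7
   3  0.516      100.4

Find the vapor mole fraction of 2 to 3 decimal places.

Raoult's law: Kᵢ = Pᵢˢᵃᵗ/P = Pᵢˢᵃᵗ/175.0.
  K_1 = 601.1/175.0 = 3.43486, K_2 = 195.7/175.0 = 1.11829, K_3 = 100.4/175.0 = 0.57371
Rachford–Rice: g(V/F) = Σ zᵢ(Kᵢ−1)/(1+V/F(Kᵢ−1)) = 0.
Feasibility: ΣzᵢKᵢ = 1.391, Σzᵢ/Kᵢ = 1.188 — both > 1, two phases present.
Newton–Raphson from V/F = 0.39:
  V/F = 0.390: g = 0.0624, g' = -0.511 → V/F = 0.512
  V/F = 0.512: g = 0.0049, g' = -0.437 → V/F = 0.523
Converged at V/F = 0.523.
Compositions from xᵢ = zᵢ/(1+V/F(Kᵢ−1)), yᵢ = Kᵢxᵢ:
  1: x = 0.105, y = 0.361
  2: x = 0.231, y = 0.258
  3: x = 0.664, y = 0.381

y_2 = 0.258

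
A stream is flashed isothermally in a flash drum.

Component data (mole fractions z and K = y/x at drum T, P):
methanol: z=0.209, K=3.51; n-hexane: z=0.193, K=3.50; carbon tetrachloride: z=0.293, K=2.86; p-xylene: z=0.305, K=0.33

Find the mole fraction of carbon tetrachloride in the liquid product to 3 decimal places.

x_carbon tetrachloride = 0.110

Rachford–Rice: g(V/F) = Σ zᵢ(Kᵢ−1)/(1+V/F(Kᵢ−1)) = 0.
g(0) = ΣzᵢKᵢ − 1 = 1.348 and g(1) = 1 − Σzᵢ/Kᵢ = -0.141, so a root lies in (0, 1).
Newton–Raphson from V/F = 0.5:
  V/F = 0.500: g = 0.4222, g' = -1.079 → V/F = 0.891
  V/F = 0.891: g = 0.0093, g' = -1.229 → V/F = 0.899
Converged at V/F = 0.899.
Compositions from xᵢ = zᵢ/(1+V/F(Kᵢ−1)), yᵢ = Kᵢxᵢ:
  methanol: x = 0.064, y = 0.225
  n-hexane: x = 0.059, y = 0.208
  carbon tetrachloride: x = 0.110, y = 0.314
  p-xylene: x = 0.767, y = 0.253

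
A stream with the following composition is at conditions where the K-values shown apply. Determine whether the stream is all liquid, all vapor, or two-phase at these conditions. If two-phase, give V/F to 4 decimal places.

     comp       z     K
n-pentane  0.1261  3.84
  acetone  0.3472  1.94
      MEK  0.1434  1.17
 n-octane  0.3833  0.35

two-phase, V/F = 0.5345

ΣzᵢKᵢ = 1.4597; Σzᵢ/Kᵢ = 1.4295.
Both exceed 1, so a two-phase solution exists.
Rachford–Rice: g(ψ) = Σ zᵢ(Kᵢ−1)/(1+ψ(Kᵢ−1)) = 0.
Iterate (Newton) starting at ψ = 0.5:
  ψ = 0.5000: g = 0.02337, g' = -0.6746 → ψ = 0.5346
  ψ = 0.5346: g = -0.00008, g' = -0.6801 → ψ = 0.5345
Converged at ψ = 0.5345.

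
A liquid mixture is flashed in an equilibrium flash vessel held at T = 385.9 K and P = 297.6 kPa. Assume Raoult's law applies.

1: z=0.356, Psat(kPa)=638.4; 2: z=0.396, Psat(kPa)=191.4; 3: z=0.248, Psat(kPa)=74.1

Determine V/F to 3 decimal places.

V/F = 0.130

Raoult's law: Kᵢ = Pᵢˢᵃᵗ/P = Pᵢˢᵃᵗ/297.6.
  K_1 = 638.4/297.6 = 2.14516, K_2 = 191.4/297.6 = 0.64315, K_3 = 74.1/297.6 = 0.24899
Material balance + equilibrium reduce to Σ zᵢ(Kᵢ−1)/(1+V/F(Kᵢ−1)) = 0.
Feasibility: ΣzᵢKᵢ = 1.080, Σzᵢ/Kᵢ = 1.778 — both > 1, two phases present.
Newton iteration, V/F⁰ = 0.5:
  V/F = 0.500: g = -0.2110, g' = -0.622 → V/F = 0.161
  V/F = 0.161: g = -0.0175, g' = -0.571 → V/F = 0.130
Converged at V/F = 0.130.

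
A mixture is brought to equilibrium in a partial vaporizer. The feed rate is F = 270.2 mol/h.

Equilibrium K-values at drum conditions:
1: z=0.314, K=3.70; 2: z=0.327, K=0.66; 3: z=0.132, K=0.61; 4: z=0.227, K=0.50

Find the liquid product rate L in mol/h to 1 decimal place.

Let ψ = V/F and solve Σ zᵢ(Kᵢ−1)/(1+ψ(Kᵢ−1)) = 0.
g(0) = ΣzᵢKᵢ − 1 = 0.572 and g(1) = 1 − Σzᵢ/Kᵢ = -0.251, so a root lies in (0, 1).
Newton iteration, ψ⁰ = 0.5:
  ψ = 0.500: g = 0.0115, g' = -0.601 → ψ = 0.519
Converged at ψ = 0.519.
Then V = ψ·F = 0.5194·270.2 = 140.3 mol/h and L = F − V = 129.9 mol/h.

L = 129.9 mol/h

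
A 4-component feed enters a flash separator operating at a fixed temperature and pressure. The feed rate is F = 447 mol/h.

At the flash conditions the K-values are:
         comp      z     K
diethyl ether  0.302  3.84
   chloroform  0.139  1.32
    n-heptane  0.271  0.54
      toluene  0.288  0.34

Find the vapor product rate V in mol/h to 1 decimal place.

Newton–Raphson from V/F = 0.4:
  V/F = 0.400: g = 0.0299, g' = -0.863 → V/F = 0.435
Converged at V/F = 0.435.
Then V = V/F·F = 0.4353·447 = 194.6 mol/h and L = F − V = 252.4 mol/h.

V = 194.6 mol/h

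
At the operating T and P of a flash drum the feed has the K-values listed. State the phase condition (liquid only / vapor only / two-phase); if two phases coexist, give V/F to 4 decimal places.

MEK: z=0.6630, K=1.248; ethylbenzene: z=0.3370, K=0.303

liquid only

ΣzᵢKᵢ = 0.9295; Σzᵢ/Kᵢ = 1.6435.
Since ΣzᵢKᵢ < 1 the mixture is below its bubble point — single liquid phase.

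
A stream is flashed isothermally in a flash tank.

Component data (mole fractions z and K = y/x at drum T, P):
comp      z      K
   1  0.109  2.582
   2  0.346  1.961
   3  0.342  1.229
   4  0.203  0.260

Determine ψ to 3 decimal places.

Rachford–Rice: g(ψ) = Σ zᵢ(Kᵢ−1)/(1+ψ(Kᵢ−1)) = 0.
Check two-phase: ΣzᵢKᵢ = 1.433 > 1 and Σzᵢ/Kᵢ = 1.278 > 1, so g(0) = 0.433 > 0 and g(1) = -0.278 < 0.
Newton–Raphson from ψ = 0.5:
  ψ = 0.500: g = 0.1527, g' = -0.525 → ψ = 0.791
  ψ = 0.791: g = -0.0302, g' = -0.816 → ψ = 0.754
  ψ = 0.754: g = -0.0013, g' = -0.746 → ψ = 0.752
Converged at ψ = 0.752.

ψ = 0.752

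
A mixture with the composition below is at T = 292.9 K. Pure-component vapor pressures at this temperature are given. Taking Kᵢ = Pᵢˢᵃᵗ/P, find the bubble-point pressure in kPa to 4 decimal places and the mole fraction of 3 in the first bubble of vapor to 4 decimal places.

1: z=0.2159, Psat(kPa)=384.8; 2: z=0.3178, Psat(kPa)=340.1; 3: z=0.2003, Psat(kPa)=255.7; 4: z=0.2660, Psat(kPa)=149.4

Pbub = 282.1192 kPa, y_3 = 0.1815

At the bubble point ψ → 0, so ΣzᵢKᵢ = 1 with Kᵢ = Pᵢˢᵃᵗ/P ⇒ P = ΣzᵢPᵢˢᵃᵗ.
P = 0.2159·384.8 + 0.3178·340.1 + 0.2003·255.7 + 0.2660·149.4 = 282.1192 kPa
yᵢ = zᵢPᵢˢᵃᵗ/P ⇒ y_3 = 0.2003·255.7/282.1192 = 0.1815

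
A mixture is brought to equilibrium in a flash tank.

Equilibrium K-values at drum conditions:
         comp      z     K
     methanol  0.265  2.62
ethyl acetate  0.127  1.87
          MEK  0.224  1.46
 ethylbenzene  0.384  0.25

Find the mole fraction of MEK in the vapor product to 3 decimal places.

Let ψ = V/F and solve Σ zᵢ(Kᵢ−1)/(1+ψ(Kᵢ−1)) = 0.
g(0) = ΣzᵢKᵢ − 1 = 0.355 and g(1) = 1 − Σzᵢ/Kᵢ = -0.858, so a root lies in (0, 1).
Newton–Raphson from ψ = 0.44:
  ψ = 0.440: g = -0.0136, g' = -0.801 → ψ = 0.423
Converged at ψ = 0.423.
Compositions from xᵢ = zᵢ/(1+ψ(Kᵢ−1)), yᵢ = Kᵢxᵢ:
  methanol: x = 0.157, y = 0.412
  ethyl acetate: x = 0.093, y = 0.174
  MEK: x = 0.188, y = 0.274
  ethylbenzene: x = 0.562, y = 0.141

y_MEK = 0.274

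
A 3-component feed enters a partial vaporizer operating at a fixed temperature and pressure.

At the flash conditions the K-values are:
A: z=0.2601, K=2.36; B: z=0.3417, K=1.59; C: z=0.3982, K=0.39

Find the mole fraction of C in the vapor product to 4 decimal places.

Newton–Raphson from ψ = 0.57:
  ψ = 0.5700: g = -0.02225, g' = -0.5675 → ψ = 0.5308
  ψ = 0.5308: g = -0.00025, g' = -0.5553 → ψ = 0.5303
Converged at ψ = 0.5303.
Compositions from xᵢ = zᵢ/(1+ψ(Kᵢ−1)), yᵢ = Kᵢxᵢ:
  A: x = 0.1511, y = 0.3566
  B: x = 0.2603, y = 0.4138
  C: x = 0.5886, y = 0.2296

y_C = 0.2296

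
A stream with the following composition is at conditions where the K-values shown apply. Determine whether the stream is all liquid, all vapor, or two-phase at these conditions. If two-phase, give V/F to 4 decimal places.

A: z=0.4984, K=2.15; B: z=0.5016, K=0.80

ΣzᵢKᵢ = 1.4728; Σzᵢ/Kᵢ = 0.8588.
Since Σzᵢ/Kᵢ < 1 the mixture is above its dew point — single vapor phase.

all vapor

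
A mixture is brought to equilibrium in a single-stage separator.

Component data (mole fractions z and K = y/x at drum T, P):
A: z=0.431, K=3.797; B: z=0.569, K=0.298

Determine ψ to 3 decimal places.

Let ψ = V/F and solve Σ zᵢ(Kᵢ−1)/(1+ψ(Kᵢ−1)) = 0.
g(0) = ΣzᵢKᵢ − 1 = 0.806 and g(1) = 1 − Σzᵢ/Kᵢ = -1.023, so a root lies in (0, 1).
Binary case is linear: z₁(K₁−1)(1+ψ(K₂−1)) + z₂(K₂−1)(1+ψ(K₁−1)) = 0
⇒ ψ = [z₁(K₁−1)+z₂(K₂−1)] / [−(K₁−1)(K₂−1)] = 0.8061/1.9635 = 0.411

ψ = 0.411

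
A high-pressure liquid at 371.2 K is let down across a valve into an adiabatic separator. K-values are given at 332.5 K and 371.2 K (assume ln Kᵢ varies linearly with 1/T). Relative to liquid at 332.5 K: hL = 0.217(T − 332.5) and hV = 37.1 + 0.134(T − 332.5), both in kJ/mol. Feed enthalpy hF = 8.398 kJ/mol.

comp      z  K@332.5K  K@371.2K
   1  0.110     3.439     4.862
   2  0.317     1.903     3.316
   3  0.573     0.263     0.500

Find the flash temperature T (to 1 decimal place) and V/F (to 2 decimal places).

Adiabatic flash: solve Rachford–Rice at each trial T, then check hF = ψ·hV(T) + (1−ψ)·hL(T).
  T = 332.5 K: K = (3.439, 1.903, 0.263), RR gives ψ = 0.123, H_out = 4.549 kJ/mol
  T = 371.2 K: K = (4.862, 3.316, 0.500), RR gives ψ = 0.636, H_out = 29.937 kJ/mol
  T = 351.9 K: K = (4.130, 2.553, 0.369), RR gives ψ = 0.371, H_out = 17.373 kJ/mol
  T = 342.2 K: K = (3.778, 2.213, 0.313), RR gives ψ = 0.250, H_out = 11.190 kJ/mol
  T = 337.4 K: K = (3.609, 2.056, 0.288), RR gives ψ = 0.189, H_out = 7.982 kJ/mol
  T = 339.8 K: K = (3.693, 2.134, 0.300), RR gives ψ = 0.220, H_out = 9.603 kJ/mol
Linear interpolation between T = 337.4 (H_out = 7.982) and T = 339.8 (H_out = 9.603) on hF = 8.398 gives T ≈ 338.0 K, at which ψ = 0.20.

T = 338.0 K, V/F = 0.20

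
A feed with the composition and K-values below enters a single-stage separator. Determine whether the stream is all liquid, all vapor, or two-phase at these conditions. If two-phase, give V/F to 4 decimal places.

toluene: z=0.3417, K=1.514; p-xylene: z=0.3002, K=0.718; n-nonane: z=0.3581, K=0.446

all liquid

ΣzᵢKᵢ = 0.8926; Σzᵢ/Kᵢ = 1.4467.
Since ΣzᵢKᵢ < 1 the mixture is below its bubble point — single liquid phase.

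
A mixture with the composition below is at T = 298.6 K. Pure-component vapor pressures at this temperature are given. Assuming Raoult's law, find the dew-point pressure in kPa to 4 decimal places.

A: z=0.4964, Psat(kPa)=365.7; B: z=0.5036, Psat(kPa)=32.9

Pdew = 60.0082 kPa

At the dew point ψ → 1, so Σzᵢ/Kᵢ = 1 with Kᵢ = Pᵢˢᵃᵗ/P ⇒ 1/P = Σzᵢ/Pᵢˢᵃᵗ.
1/P = 0.4964/365.7 + 0.5036/32.9 = 0.0166644 ⇒ P = 60.0082 kPa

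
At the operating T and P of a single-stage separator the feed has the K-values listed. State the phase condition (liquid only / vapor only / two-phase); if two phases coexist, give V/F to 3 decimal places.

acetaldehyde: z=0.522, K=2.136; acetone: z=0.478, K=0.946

vapor only

ΣzᵢKᵢ = 1.567; Σzᵢ/Kᵢ = 0.750.
Since Σzᵢ/Kᵢ < 1 the mixture is above its dew point — single vapor phase.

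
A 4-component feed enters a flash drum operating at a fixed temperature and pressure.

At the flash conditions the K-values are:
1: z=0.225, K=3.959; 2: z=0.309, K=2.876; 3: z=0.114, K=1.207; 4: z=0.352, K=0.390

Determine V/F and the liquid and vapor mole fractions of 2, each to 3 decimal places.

V/F = 0.835, x_2 = 0.120, y_2 = 0.346

Newton iteration, V/F⁰ = 0.5:
  V/F = 0.500: g = 0.2801, g' = -0.885 → V/F = 0.816
  V/F = 0.816: g = 0.0164, g' = -0.862 → V/F = 0.835
Converged at V/F = 0.835.
Compositions from xᵢ = zᵢ/(1+V/F(Kᵢ−1)), yᵢ = Kᵢxᵢ:
  1: x = 0.065, y = 0.257
  2: x = 0.120, y = 0.346
  3: x = 0.097, y = 0.117
  4: x = 0.718, y = 0.280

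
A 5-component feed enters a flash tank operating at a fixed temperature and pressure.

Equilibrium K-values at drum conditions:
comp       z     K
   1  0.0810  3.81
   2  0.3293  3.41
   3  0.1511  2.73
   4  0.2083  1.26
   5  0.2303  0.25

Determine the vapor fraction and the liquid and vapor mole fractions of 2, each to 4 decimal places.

ψ = 0.8509, x_2 = 0.1079, y_2 = 0.3681

Rachford–Rice: g(ψ) = Σ zᵢ(Kᵢ−1)/(1+ψ(Kᵢ−1)) = 0.
Feasibility: ΣzᵢKᵢ = 2.1641, Σzᵢ/Kᵢ = 1.2597 — both > 1, two phases present.
Newton–Raphson from ψ = 0.47:
  ψ = 0.4700: g = 0.39587, g' = -0.9970 → ψ = 0.8671
  ψ = 0.8671: g = -0.02207, g' = -1.3956 → ψ = 0.8513
  ψ = 0.8513: g = -0.00049, g' = -1.3353 → ψ = 0.8509
Converged at ψ = 0.8509.
Compositions from xᵢ = zᵢ/(1+ψ(Kᵢ−1)), yᵢ = Kᵢxᵢ:
  1: x = 0.0239, y = 0.0910
  2: x = 0.1079, y = 0.3681
  3: x = 0.0611, y = 0.1669
  4: x = 0.1706, y = 0.2149
  5: x = 0.6365, y = 0.1591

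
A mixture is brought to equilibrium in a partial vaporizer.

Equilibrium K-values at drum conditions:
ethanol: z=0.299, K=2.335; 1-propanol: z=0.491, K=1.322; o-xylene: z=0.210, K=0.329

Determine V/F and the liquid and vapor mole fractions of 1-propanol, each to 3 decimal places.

V/F = 0.824, x_1-propanol = 0.388, y_1-propanol = 0.513

Iterate (Newton) starting at V/F = 0.47:
  V/F = 0.470: g = 0.1768, g' = -0.441 → V/F = 0.871
  V/F = 0.871: g = -0.0307, g' = -0.692 → V/F = 0.826
  V/F = 0.826: g = -0.0015, g' = -0.628 → V/F = 0.824
Converged at V/F = 0.824.
Compositions from xᵢ = zᵢ/(1+V/F(Kᵢ−1)), yᵢ = Kᵢxᵢ:
  ethanol: x = 0.142, y = 0.333
  1-propanol: x = 0.388, y = 0.513
  o-xylene: x = 0.470, y = 0.154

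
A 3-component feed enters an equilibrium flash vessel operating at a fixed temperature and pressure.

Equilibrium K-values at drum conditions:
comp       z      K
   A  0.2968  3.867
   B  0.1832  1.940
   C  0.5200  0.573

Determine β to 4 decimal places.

Rachford–Rice: g(β) = Σ zᵢ(Kᵢ−1)/(1+β(Kᵢ−1)) = 0.
Check two-phase: ΣzᵢKᵢ = 1.8011 > 1 and Σzᵢ/Kᵢ = 1.0787 > 1, so g(0) = 0.8011 > 0 and g(1) = -0.0787 < 0.
Iterate (Newton) starting at β = 0.5:
  β = 0.5000: g = 0.18451, g' = -0.6401 → β = 0.7882
  β = 0.7882: g = 0.02526, g' = -0.4984 → β = 0.8389
  β = 0.8389: g = 0.00020, g' = -0.4912 → β = 0.8393
Converged at β = 0.8393.

β = 0.8393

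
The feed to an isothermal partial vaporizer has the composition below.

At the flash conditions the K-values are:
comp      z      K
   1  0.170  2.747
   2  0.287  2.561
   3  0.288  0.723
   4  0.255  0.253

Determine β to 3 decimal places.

β = 0.518

Iterate (Newton) starting at β = 0.5:
  β = 0.500: g = 0.0135, g' = -0.761 → β = 0.518
Converged at β = 0.518.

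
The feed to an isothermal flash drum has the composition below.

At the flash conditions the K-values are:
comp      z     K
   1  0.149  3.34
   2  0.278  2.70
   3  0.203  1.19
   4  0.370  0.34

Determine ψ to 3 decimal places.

Rachford–Rice: g(ψ) = Σ zᵢ(Kᵢ−1)/(1+ψ(Kᵢ−1)) = 0.
Feasibility: ΣzᵢKᵢ = 1.616, Σzᵢ/Kᵢ = 1.406 — both > 1, two phases present.
Newton–Raphson from ψ = 0.5:
  ψ = 0.500: g = 0.0869, g' = -0.773 → ψ = 0.612
Converged at ψ = 0.612.

ψ = 0.612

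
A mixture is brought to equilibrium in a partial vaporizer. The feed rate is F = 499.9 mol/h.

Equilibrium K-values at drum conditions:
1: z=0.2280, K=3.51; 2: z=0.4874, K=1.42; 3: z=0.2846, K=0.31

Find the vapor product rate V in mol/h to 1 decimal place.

V = 340.4 mol/h

Rachford–Rice: g(V/F) = Σ zᵢ(Kᵢ−1)/(1+V/F(Kᵢ−1)) = 0.
Check two-phase: ΣzᵢKᵢ = 1.5806 > 1 and Σzᵢ/Kᵢ = 1.3263 > 1, so g(0) = 0.5806 > 0 and g(1) = -0.3263 < 0.
Iterate (Newton) starting at V/F = 0.5:
  V/F = 0.5000: g = 0.12316, g' = -0.6570 → V/F = 0.6874
  V/F = 0.6874: g = -0.00475, g' = -0.7355 → V/F = 0.6810
Converged at V/F = 0.6810.
Then V = V/F·F = 0.6810·499.9 = 340.4 mol/h and L = F − V = 159.5 mol/h.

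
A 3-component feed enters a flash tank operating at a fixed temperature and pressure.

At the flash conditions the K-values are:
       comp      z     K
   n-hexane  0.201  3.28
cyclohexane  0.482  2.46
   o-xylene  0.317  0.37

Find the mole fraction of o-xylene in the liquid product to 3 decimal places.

x_o-xylene = 0.725

Material balance + equilibrium reduce to Σ zᵢ(Kᵢ−1)/(1+ψ(Kᵢ−1)) = 0.
g(0) = ΣzᵢKᵢ − 1 = 0.962 and g(1) = 1 − Σzᵢ/Kᵢ = -0.114, so a root lies in (0, 1).
Iterate (Newton) starting at ψ = 0.5:
  ψ = 0.500: g = 0.3294, g' = -0.840 → ψ = 0.892
  ψ = 0.892: g = 0.0005, g' = -0.964 → ψ = 0.893
Converged at ψ = 0.893.
Compositions from xᵢ = zᵢ/(1+ψ(Kᵢ−1)), yᵢ = Kᵢxᵢ:
  n-hexane: x = 0.066, y = 0.217
  cyclohexane: x = 0.209, y = 0.515
  o-xylene: x = 0.725, y = 0.268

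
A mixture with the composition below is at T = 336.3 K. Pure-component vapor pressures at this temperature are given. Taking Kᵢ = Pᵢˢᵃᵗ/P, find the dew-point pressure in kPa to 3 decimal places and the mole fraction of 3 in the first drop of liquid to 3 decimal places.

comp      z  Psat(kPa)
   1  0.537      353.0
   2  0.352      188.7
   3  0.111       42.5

At the dew point ψ → 1, so Σzᵢ/Kᵢ = 1 with Kᵢ = Pᵢˢᵃᵗ/P ⇒ 1/P = Σzᵢ/Pᵢˢᵃᵗ.
1/P = 0.537/353.0 + 0.352/188.7 + 0.111/42.5 = 0.005998 ⇒ P = 166.711 kPa
xᵢ = zᵢP/Pᵢˢᵃᵗ ⇒ x_3 = 0.111·166.711/42.5 = 0.435

Pdew = 166.711 kPa, x_3 = 0.435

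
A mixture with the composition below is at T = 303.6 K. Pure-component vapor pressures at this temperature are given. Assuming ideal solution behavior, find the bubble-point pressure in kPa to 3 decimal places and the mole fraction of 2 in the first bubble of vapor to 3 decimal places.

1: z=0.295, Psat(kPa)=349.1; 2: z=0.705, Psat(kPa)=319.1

Pbub = 327.950 kPa, y_2 = 0.686

At the bubble point ψ → 0, so ΣzᵢKᵢ = 1 with Kᵢ = Pᵢˢᵃᵗ/P ⇒ P = ΣzᵢPᵢˢᵃᵗ.
P = 0.295·349.1 + 0.705·319.1 = 327.950 kPa
yᵢ = zᵢPᵢˢᵃᵗ/P ⇒ y_2 = 0.705·319.1/327.950 = 0.686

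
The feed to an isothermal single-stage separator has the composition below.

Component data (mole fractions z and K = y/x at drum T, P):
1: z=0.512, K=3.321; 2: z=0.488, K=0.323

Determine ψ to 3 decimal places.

ψ = 0.546

Material balance + equilibrium reduce to Σ zᵢ(Kᵢ−1)/(1+ψ(Kᵢ−1)) = 0.
g(0) = ΣzᵢKᵢ − 1 = 0.858 and g(1) = 1 − Σzᵢ/Kᵢ = -0.665, so a root lies in (0, 1).
Newton–Raphson from ψ = 0.67:
  ψ = 0.670: g = -0.1395, g' = -1.172 → ψ = 0.551
  ψ = 0.551: g = -0.0054, g' = -1.100 → ψ = 0.546
Converged at ψ = 0.546.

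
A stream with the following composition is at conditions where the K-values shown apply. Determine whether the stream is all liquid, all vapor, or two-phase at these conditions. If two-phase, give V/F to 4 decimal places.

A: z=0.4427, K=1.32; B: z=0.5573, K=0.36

ΣzᵢKᵢ = 0.7850; Σzᵢ/Kᵢ = 1.8834.
Since ΣzᵢKᵢ < 1 the mixture is below its bubble point — single liquid phase.

all liquid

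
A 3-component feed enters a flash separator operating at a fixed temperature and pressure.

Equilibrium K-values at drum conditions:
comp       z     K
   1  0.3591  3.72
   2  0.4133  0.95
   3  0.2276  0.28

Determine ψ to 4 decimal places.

ψ = 0.6804

Material balance + equilibrium reduce to Σ zᵢ(Kᵢ−1)/(1+ψ(Kᵢ−1)) = 0.
Check two-phase: ΣzᵢKᵢ = 1.7922 > 1 and Σzᵢ/Kᵢ = 1.3444 > 1, so g(0) = 0.7922 > 0 and g(1) = -0.3444 < 0.
Newton–Raphson from ψ = 0.4:
  ψ = 0.4000: g = 0.21655, g' = -0.8432 → ψ = 0.6568
  ψ = 0.6568: g = 0.01826, g' = -0.7679 → ψ = 0.6806
  ψ = 0.6806: g = -0.00015, g' = -0.7816 → ψ = 0.6804
Converged at ψ = 0.6804.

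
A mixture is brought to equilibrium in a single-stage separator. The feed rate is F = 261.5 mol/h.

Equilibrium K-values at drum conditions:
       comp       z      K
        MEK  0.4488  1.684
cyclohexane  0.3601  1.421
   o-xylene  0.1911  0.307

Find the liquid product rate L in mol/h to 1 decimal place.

L = 46.0 mol/h

Material balance + equilibrium reduce to Σ zᵢ(Kᵢ−1)/(1+ψ(Kᵢ−1)) = 0.
Feasibility: ΣzᵢKᵢ = 1.3261, Σzᵢ/Kᵢ = 1.1424 — both > 1, two phases present.
Newton iteration, ψ⁰ = 0.5:
  ψ = 0.5000: g = 0.15134, g' = -0.3750 → ψ = 0.9035
  ψ = 0.9035: g = -0.05467, g' = -0.7703 → ψ = 0.8325
  ψ = 0.8325: g = -0.00519, g' = -0.6330 → ψ = 0.8243
Converged at ψ = 0.8243.
Then V = ψ·F = 0.8243·261.5 = 215.5 mol/h and L = F − V = 46.0 mol/h.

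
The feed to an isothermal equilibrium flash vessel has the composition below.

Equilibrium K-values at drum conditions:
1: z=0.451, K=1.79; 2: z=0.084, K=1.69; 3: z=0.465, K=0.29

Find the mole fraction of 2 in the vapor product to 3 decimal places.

Material balance + equilibrium reduce to Σ zᵢ(Kᵢ−1)/(1+ψ(Kᵢ−1)) = 0.
g(0) = ΣzᵢKᵢ − 1 = 0.084 and g(1) = 1 − Σzᵢ/Kᵢ = -0.905, so a root lies in (0, 1).
Newton iteration, ψ⁰ = 0.5:
  ψ = 0.500: g = -0.2134, g' = -0.730 → ψ = 0.208
  ψ = 0.208: g = -0.0305, g' = -0.561 → ψ = 0.153
Converged at ψ = 0.153.
Compositions from xᵢ = zᵢ/(1+ψ(Kᵢ−1)), yᵢ = Kᵢxᵢ:
  1: x = 0.402, y = 0.720
  2: x = 0.076, y = 0.128
  3: x = 0.522, y = 0.151

y_2 = 0.128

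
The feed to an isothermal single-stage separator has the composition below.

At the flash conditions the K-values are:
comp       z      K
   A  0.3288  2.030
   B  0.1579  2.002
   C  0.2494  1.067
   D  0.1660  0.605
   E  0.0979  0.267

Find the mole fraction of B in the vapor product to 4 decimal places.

y_B = 0.1719

Material balance + equilibrium reduce to Σ zᵢ(Kᵢ−1)/(1+V/F(Kᵢ−1)) = 0.
Feasibility: ΣzᵢKᵢ = 1.3763, Σzᵢ/Kᵢ = 1.1156 — both > 1, two phases present.
Newton iteration, V/F⁰ = 0.5:
  V/F = 0.5000: g = 0.15013, g' = -0.3947 → V/F = 0.8804
  V/F = 0.8804: g = -0.02541, g' = -0.6207 → V/F = 0.8395
  V/F = 0.8395: g = -0.00127, g' = -0.5615 → V/F = 0.8372
Converged at V/F = 0.8372.
Compositions from xᵢ = zᵢ/(1+V/F(Kᵢ−1)), yᵢ = Kᵢxᵢ:
  A: x = 0.1766, y = 0.3584
  B: x = 0.0859, y = 0.1719
  C: x = 0.2362, y = 0.2520
  D: x = 0.2480, y = 0.1501
  E: x = 0.2534, y = 0.0677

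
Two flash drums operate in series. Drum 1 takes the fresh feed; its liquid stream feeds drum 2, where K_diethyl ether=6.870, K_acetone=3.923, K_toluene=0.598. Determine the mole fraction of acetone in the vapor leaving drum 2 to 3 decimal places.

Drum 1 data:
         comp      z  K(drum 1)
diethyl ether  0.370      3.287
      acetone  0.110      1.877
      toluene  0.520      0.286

y_acetone (drum 2) = 0.125

Drum 1:
Rachford–Rice: g(ψ₁) = Σ zᵢ(Kᵢ−1)/(1+ψ₁(Kᵢ−1)) = 0.
Check two-phase: ΣzᵢKᵢ = 1.571 > 1 and Σzᵢ/Kᵢ = 1.989 > 1, so g(0) = 0.571 > 0 and g(1) = -0.989 < 0.
Iterate (Newton) starting at ψ₁ = 0.69:
  ψ₁ = 0.690: g = -0.3435, g' = -1.354 → ψ₁ = 0.436
  ψ₁ = 0.436: g = -0.0459, g' = -1.088 → ψ₁ = 0.394
Converged at ψ₁ = 0.394.
Drum-1 compositions:
  diethyl ether: x = 0.195, y = 0.640
  acetone: x = 0.082, y = 0.153
  toluene: x = 0.724, y = 0.207
Drum-2 feed = drum-1 liquid: z₂ = (0.1946, 0.0817, 0.7237).
Drum 2:
Rachford–Rice: g(ψ₂) = Σ zᵢ(Kᵢ−1)/(1+ψ₂(Kᵢ−1)) = 0.
g(0) = ΣzᵢKᵢ − 1 = 1.090 and g(1) = 1 − Σzᵢ/Kᵢ = -0.259, so a root lies in (0, 1).
Iterate (Newton) starting at ψ₂ = 0.5:
  ψ₂ = 0.500: g = 0.0232, g' = -0.731 → ψ₂ = 0.532
  ψ₂ = 0.532: g = 0.0007, g' = -0.691 → ψ₂ = 0.533
Converged at ψ₂ = 0.533.
  diethyl ether: x = 0.047, y = 0.324
  acetone: x = 0.032, y = 0.125
  toluene: x = 0.921, y = 0.551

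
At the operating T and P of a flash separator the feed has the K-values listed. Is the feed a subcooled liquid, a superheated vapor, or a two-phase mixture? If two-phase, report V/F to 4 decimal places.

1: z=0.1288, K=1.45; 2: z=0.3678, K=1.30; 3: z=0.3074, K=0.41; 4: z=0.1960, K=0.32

subcooled liquid

ΣzᵢKᵢ = 0.8537; Σzᵢ/Kᵢ = 1.7340.
Since ΣzᵢKᵢ < 1 the mixture is below its bubble point — single liquid phase.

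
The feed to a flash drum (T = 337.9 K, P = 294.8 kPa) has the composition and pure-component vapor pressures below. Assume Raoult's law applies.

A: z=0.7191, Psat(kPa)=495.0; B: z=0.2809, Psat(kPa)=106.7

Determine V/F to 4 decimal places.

Raoult's law: Kᵢ = Pᵢˢᵃᵗ/P = Pᵢˢᵃᵗ/294.8.
  K_A = 495.0/294.8 = 1.679104, K_B = 106.7/294.8 = 0.361940
Rachford–Rice: g(V/F) = Σ zᵢ(Kᵢ−1)/(1+V/F(Kᵢ−1)) = 0.
g(0) = ΣzᵢKᵢ − 1 = 0.3091 and g(1) = 1 − Σzᵢ/Kᵢ = -0.2044, so a root lies in (0, 1).
Binary case is linear: z₁(K₁−1)(1+V/F(K₂−1)) + z₂(K₂−1)(1+V/F(K₁−1)) = 0
⇒ V/F = [z₁(K₁−1)+z₂(K₂−1)] / [−(K₁−1)(K₂−1)] = 0.30911/0.43331 = 0.7134

V/F = 0.7134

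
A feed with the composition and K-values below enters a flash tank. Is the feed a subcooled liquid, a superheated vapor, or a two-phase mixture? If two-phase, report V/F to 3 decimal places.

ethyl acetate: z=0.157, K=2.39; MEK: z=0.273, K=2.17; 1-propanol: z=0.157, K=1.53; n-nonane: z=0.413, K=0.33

ΣzᵢKᵢ = 1.344; Σzᵢ/Kᵢ = 1.546.
Both exceed 1, so a two-phase solution exists.
Iterate (Newton) starting at ψ = 0.35:
  ψ = 0.350: g = 0.0821, g' = -0.673 → ψ = 0.472
  ψ = 0.472: g = -0.0006, g' = -0.690 → ψ = 0.471
Converged at ψ = 0.471.

two-phase, V/F = 0.471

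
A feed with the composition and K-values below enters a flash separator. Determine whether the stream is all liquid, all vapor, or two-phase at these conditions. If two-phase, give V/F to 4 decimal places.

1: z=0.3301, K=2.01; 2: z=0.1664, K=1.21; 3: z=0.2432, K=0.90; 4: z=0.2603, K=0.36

ΣzᵢKᵢ = 1.1774; Σzᵢ/Kᵢ = 1.2950.
Both exceed 1, so a two-phase solution exists.
Let ψ = V/F and solve Σ zᵢ(Kᵢ−1)/(1+ψ(Kᵢ−1)) = 0.
Newton iteration, ψ⁰ = 0.5:
  ψ = 0.5000: g = -0.01744, g' = -0.3879 → ψ = 0.4551
  ψ = 0.4551: g = -0.00021, g' = -0.3791 → ψ = 0.4545
Converged at ψ = 0.4545.

two-phase, V/F = 0.4545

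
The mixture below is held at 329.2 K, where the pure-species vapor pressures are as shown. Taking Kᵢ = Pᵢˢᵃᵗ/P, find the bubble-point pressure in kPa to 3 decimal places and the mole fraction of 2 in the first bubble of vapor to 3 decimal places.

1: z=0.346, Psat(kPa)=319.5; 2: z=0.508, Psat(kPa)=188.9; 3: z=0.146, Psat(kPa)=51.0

At the bubble point ψ → 0, so ΣzᵢKᵢ = 1 with Kᵢ = Pᵢˢᵃᵗ/P ⇒ P = ΣzᵢPᵢˢᵃᵗ.
P = 0.346·319.5 + 0.508·188.9 + 0.146·51.0 = 213.954 kPa
yᵢ = zᵢPᵢˢᵃᵗ/P ⇒ y_2 = 0.508·188.9/213.954 = 0.449

Pbub = 213.954 kPa, y_2 = 0.449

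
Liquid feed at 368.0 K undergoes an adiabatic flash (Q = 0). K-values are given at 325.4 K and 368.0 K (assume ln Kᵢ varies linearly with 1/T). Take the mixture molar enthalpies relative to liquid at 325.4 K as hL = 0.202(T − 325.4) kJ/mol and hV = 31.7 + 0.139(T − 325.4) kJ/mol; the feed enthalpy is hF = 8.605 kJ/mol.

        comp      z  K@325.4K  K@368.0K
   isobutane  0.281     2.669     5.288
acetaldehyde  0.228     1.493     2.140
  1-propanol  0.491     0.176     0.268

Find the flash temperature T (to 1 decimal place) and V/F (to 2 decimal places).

Adiabatic flash: solve Rachford–Rice at each trial T, then check hF = ψ·hV(T) + (1−ψ)·hL(T).
  T = 325.4 K: K = (2.669, 1.493, 0.176), RR gives ψ = 0.169, H_out = 5.342 kJ/mol
  T = 368.0 K: K = (5.288, 2.140, 0.268), RR gives ψ = 0.486, H_out = 22.709 kJ/mol
  T = 346.7 K: K = (3.837, 1.807, 0.220), RR gives ψ = 0.364, H_out = 15.343 kJ/mol
  T = 336.0 K: K = (3.216, 1.647, 0.197), RR gives ψ = 0.281, H_out = 10.852 kJ/mol
  T = 330.7 K: K = (2.934, 1.569, 0.187), RR gives ψ = 0.230, H_out = 8.272 kJ/mol
  T = 333.4 K: K = (3.075, 1.609, 0.192), RR gives ψ = 0.257, H_out = 9.623 kJ/mol
  T = 332.0 K: K = (3.002, 1.588, 0.189), RR gives ψ = 0.243, H_out = 8.933 kJ/mol
  T = 331.4 K: K = (2.970, 1.579, 0.188), RR gives ψ = 0.237, H_out = 8.631 kJ/mol
Linear interpolation between T = 330.7 (H_out = 8.272) and T = 331.4 (H_out = 8.631) on hF = 8.605 gives T ≈ 331.3 K, at which ψ = 0.24.

T = 331.3 K, V/F = 0.24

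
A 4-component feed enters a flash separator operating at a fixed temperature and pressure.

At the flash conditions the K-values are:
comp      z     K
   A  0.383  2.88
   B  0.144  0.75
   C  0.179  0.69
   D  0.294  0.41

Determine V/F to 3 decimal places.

V/F = 0.531

Rachford–Rice: g(V/F) = Σ zᵢ(Kᵢ−1)/(1+V/F(Kᵢ−1)) = 0.
Check two-phase: ΣzᵢKᵢ = 1.455 > 1 and Σzᵢ/Kᵢ = 1.301 > 1, so g(0) = 0.455 > 0 and g(1) = -0.301 < 0.
Iterate (Newton) starting at V/F = 0.31:
  V/F = 0.310: g = 0.1422, g' = -0.725 → V/F = 0.506
  V/F = 0.506: g = 0.0146, g' = -0.599 → V/F = 0.531
Converged at V/F = 0.531.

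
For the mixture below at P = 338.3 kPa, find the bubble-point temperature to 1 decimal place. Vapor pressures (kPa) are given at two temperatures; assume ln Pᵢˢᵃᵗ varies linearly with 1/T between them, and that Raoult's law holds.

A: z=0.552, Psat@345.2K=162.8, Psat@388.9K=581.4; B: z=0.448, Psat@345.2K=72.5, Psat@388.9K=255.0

Bubble-point temperature: ΣzᵢPᵢˢᵃᵗ(T) = P. Interpolate ln Pᵢˢᵃᵗ = aᵢ + bᵢ/T.
  T = 345.2 K: ΣzᵢPᵢˢᵃᵗ = 122.35 kPa
  T = 388.9 K: ΣzᵢPᵢˢᵃᵗ = 435.17 kPa
  T = 367.0 K: ΣzᵢPᵢˢᵃᵗ = 239.27 kPa
  T = 377.9 K: ΣzᵢPᵢˢᵃᵗ = 325.05 kPa
  T = 383.4 K: ΣzᵢPᵢˢᵃᵗ = 376.89 kPa
  T = 380.6 K: ΣzᵢPᵢˢᵃᵗ = 349.73 kPa
  T = 379.2 K: ΣzᵢPᵢˢᵃᵗ = 336.75 kPa
Interpolating between 379.2 K and 380.6 K gives T ≈ 379.4 K.

T = 379.4 K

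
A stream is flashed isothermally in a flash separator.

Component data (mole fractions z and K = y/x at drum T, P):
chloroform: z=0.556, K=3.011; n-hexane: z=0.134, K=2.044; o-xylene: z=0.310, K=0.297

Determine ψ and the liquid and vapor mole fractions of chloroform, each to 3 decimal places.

Newton–Raphson from ψ = 0.43:
  ψ = 0.430: g = 0.3838, g' = -1.031 → ψ = 0.802
  ψ = 0.802: g = 0.0041, g' = -1.178 → ψ = 0.806
Converged at ψ = 0.806.
Compositions from xᵢ = zᵢ/(1+ψ(Kᵢ−1)), yᵢ = Kᵢxᵢ:
  chloroform: x = 0.212, y = 0.639
  n-hexane: x = 0.073, y = 0.149
  o-xylene: x = 0.715, y = 0.212

ψ = 0.806, x_chloroform = 0.212, y_chloroform = 0.639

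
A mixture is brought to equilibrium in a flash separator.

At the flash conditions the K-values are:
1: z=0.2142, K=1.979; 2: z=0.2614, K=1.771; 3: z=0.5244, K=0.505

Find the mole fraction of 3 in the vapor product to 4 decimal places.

Rachford–Rice: g(β) = Σ zᵢ(Kᵢ−1)/(1+β(Kᵢ−1)) = 0.
Check two-phase: ΣzᵢKᵢ = 1.1517 > 1 and Σzᵢ/Kᵢ = 1.2943 > 1, so g(0) = 0.1517 > 0 and g(1) = -0.2943 < 0.
Newton–Raphson from β = 0.5:
  β = 0.5000: g = -0.05870, g' = -0.4004 → β = 0.3534
  β = 0.3534: g = -0.00043, g' = -0.3980 → β = 0.3523
Converged at β = 0.3523.
Compositions from xᵢ = zᵢ/(1+β(Kᵢ−1)), yᵢ = Kᵢxᵢ:
  1: x = 0.1593, y = 0.3152
  2: x = 0.2056, y = 0.3641
  3: x = 0.6352, y = 0.3208

y_3 = 0.3208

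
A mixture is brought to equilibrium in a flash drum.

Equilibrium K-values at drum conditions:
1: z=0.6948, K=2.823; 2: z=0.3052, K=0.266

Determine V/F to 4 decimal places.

Rachford–Rice: g(V/F) = Σ zᵢ(Kᵢ−1)/(1+V/F(Kᵢ−1)) = 0.
Feasibility: ΣzᵢKᵢ = 2.0426, Σzᵢ/Kᵢ = 1.3935 — both > 1, two phases present.
Binary case is linear: z₁(K₁−1)(1+V/F(K₂−1)) + z₂(K₂−1)(1+V/F(K₁−1)) = 0
⇒ V/F = [z₁(K₁−1)+z₂(K₂−1)] / [−(K₁−1)(K₂−1)] = 1.04260/1.33808 = 0.7792

V/F = 0.7792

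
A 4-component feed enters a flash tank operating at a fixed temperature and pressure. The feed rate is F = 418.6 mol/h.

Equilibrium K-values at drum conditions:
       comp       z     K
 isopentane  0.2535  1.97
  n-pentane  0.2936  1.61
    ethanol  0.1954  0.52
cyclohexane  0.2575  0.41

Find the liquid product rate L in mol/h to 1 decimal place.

Material balance + equilibrium reduce to Σ zᵢ(Kᵢ−1)/(1+β(Kᵢ−1)) = 0.
g(0) = ΣzᵢKᵢ − 1 = 0.1793 and g(1) = 1 − Σzᵢ/Kᵢ = -0.3149, so a root lies in (0, 1).
Newton–Raphson from β = 0.5:
  β = 0.5000: g = -0.03608, g' = -0.4306 → β = 0.4162
  β = 0.4162: g = -0.00057, g' = -0.4183 → β = 0.4148
Converged at β = 0.4148.
Then V = β·F = 0.4148·418.6 = 173.6 mol/h and L = F − V = 245.0 mol/h.

L = 245.0 mol/h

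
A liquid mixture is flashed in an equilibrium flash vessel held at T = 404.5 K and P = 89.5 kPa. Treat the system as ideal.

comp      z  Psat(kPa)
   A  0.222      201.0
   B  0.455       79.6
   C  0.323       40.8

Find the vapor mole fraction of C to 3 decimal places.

y_C = 0.158

Raoult's law: Kᵢ = Pᵢˢᵃᵗ/P = Pᵢˢᵃᵗ/89.5.
  K_A = 201.0/89.5 = 2.24581, K_B = 79.6/89.5 = 0.88939, K_C = 40.8/89.5 = 0.45587
Rachford–Rice: g(ψ) = Σ zᵢ(Kᵢ−1)/(1+ψ(Kᵢ−1)) = 0.
Feasibility: ΣzᵢKᵢ = 1.050, Σzᵢ/Kᵢ = 1.319 — both > 1, two phases present.
Iterate (Newton) starting at ψ = 0.5:
  ψ = 0.500: g = -0.1243, g' = -0.318 → ψ = 0.109
  ψ = 0.109: g = 0.0059, g' = -0.381 → ψ = 0.124
Converged at ψ = 0.124.
Compositions from xᵢ = zᵢ/(1+ψ(Kᵢ−1)), yᵢ = Kᵢxᵢ:
  A: x = 0.192, y = 0.432
  B: x = 0.461, y = 0.410
  C: x = 0.346, y = 0.158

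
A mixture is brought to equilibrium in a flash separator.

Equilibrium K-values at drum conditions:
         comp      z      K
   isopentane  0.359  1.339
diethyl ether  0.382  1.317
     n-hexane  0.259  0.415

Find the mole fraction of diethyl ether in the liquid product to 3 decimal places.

x_diethyl ether = 0.332

Let ψ = V/F and solve Σ zᵢ(Kᵢ−1)/(1+ψ(Kᵢ−1)) = 0.
Check two-phase: ΣzᵢKᵢ = 1.091 > 1 and Σzᵢ/Kᵢ = 1.182 > 1, so g(0) = 0.091 > 0 and g(1) = -0.182 < 0.
Newton–Raphson from ψ = 0.33:
  ψ = 0.330: g = 0.0313, g' = -0.201 → ψ = 0.486
  ψ = 0.486: g = -0.0023, g' = -0.232 → ψ = 0.476
Converged at ψ = 0.476.
Compositions from xᵢ = zᵢ/(1+ψ(Kᵢ−1)), yᵢ = Kᵢxᵢ:
  isopentane: x = 0.309, y = 0.414
  diethyl ether: x = 0.332, y = 0.437
  n-hexane: x = 0.359, y = 0.149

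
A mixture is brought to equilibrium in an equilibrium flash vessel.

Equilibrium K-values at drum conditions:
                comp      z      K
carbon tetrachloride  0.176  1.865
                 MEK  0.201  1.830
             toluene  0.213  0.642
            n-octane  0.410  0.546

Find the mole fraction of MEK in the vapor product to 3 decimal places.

y_MEK = 0.325

Rachford–Rice: g(V/F) = Σ zᵢ(Kᵢ−1)/(1+V/F(Kᵢ−1)) = 0.
Check two-phase: ΣzᵢKᵢ = 1.057 > 1 and Σzᵢ/Kᵢ = 1.287 > 1, so g(0) = 0.057 > 0 and g(1) = -0.287 < 0.
Newton iteration, V/F⁰ = 0.5:
  V/F = 0.500: g = -0.1095, g' = -0.315 → V/F = 0.153
  V/F = 0.153: g = 0.0019, g' = -0.340 → V/F = 0.158
Converged at V/F = 0.158.
Compositions from xᵢ = zᵢ/(1+V/F(Kᵢ−1)), yᵢ = Kᵢxᵢ:
  carbon tetrachloride: x = 0.155, y = 0.289
  MEK: x = 0.178, y = 0.325
  toluene: x = 0.226, y = 0.145
  n-octane: x = 0.442, y = 0.241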